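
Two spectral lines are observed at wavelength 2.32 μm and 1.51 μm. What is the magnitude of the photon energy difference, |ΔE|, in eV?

Using E = hc/λ: E₁ = 8.562 × 10^-20 J, E₂ = 1.316 × 10^-19 J.
|ΔE| = |8.562 × 10^-20 − 1.316 × 10^-19| = 4.59 × 10^-20 J = 0.287 eV.

0.287 eV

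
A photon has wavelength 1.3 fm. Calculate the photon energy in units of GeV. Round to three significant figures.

First convert: λ = 1.3 fm = 1.3e-15 m.
The photon relation is E = hc/λ, giving E = 1.528e-10 J.
Converting to GeV: E = 0.9537 GeV ≈ 0.954 GeV.

0.954 GeV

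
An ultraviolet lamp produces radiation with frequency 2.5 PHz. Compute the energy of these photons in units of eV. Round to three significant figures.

10.3 eV

In SI units: f = 2.5 PHz = 2.5e15 Hz.
Apply E = hf: E = 1.657e-18 J.
Converting to eV: E = 10.34 eV ≈ 10.3 eV.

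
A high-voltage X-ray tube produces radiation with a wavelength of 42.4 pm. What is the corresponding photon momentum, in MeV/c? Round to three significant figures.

0.0292 MeV/c

(h = 6.62607015·10^-34 J·s, c = 2.99792458·10^8 m/s, 1 eV = 1.602176634·10^-19 J.)
In SI units: λ = 42.4 pm = 4.24·10^-11 m.
The photon relation is p = h/λ, giving p = 1.563·10^-23 kg·m/s.
Converting to MeV/c: p = 0.02924 MeV/c ≈ 0.0292 MeV/c.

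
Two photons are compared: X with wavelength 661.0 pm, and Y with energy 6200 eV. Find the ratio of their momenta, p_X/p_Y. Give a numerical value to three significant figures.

0.303

p_X = 1.002 × 10^-24 kg·m/s (from wavelength = 661.0 pm, via p = h/λ).
p_Y = 3.313 × 10^-24 kg·m/s (from energy = 6200 eV, via p = E/c).
Ratio = 1.002 × 10^-24 / 3.313 × 10^-24 = 0.303.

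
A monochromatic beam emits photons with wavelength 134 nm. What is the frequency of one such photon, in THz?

2240 THz

Convert to SI: λ = 134 nm = 1.34e-7 m.
The photon relation is f = c/λ, giving f = 2.237e15 Hz.
Converting to THz: f = 2237 THz ≈ 2240 THz.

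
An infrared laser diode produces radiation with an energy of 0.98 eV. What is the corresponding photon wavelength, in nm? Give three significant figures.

1270 nm

First convert: E = 0.98 eV = 1.5701 × 10^-19 J.
Since λ = hc/E for a photon, λ = 1.265 × 10^-6 m.
Converting to nm: λ = 1265 nm ≈ 1270 nm.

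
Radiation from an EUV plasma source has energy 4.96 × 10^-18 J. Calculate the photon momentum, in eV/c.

31.0 eV/c

For a photon p = E/c, so p = 1.654 × 10^-26 kg·m/s.
Converting to eV/c: p = 30.96 eV/c ≈ 31.0 eV/c.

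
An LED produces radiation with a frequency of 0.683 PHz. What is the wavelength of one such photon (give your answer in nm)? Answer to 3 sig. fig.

439 nm

In SI units: f = 0.683 PHz = 6.83·10^14 Hz.
The photon relation is λ = c/f, giving λ = 4.389·10^-7 m.
Converting to nm: λ = 438.9 nm ≈ 439 nm.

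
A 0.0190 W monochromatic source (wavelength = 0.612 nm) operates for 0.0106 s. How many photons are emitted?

6.20 × 10^11 photons

Total energy: E_total = P·t = 0.0190 × 0.0106 = 2.014 × 10^-4 J.
Per-photon energy: E = 3.246 × 10^-16 J.
N = E_total / E_photon = 6.20 × 10^11.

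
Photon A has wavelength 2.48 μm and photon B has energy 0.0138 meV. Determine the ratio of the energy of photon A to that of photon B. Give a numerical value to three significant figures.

3.62e4

E_A = 8.010e-20 J (from wavelength = 2.48 μm, via E = hc/λ).
E_B = 2.211e-24 J (from energy = 0.0138 meV, via E given directly).
Ratio = 8.010e-20 / 2.211e-24 = 3.62e4.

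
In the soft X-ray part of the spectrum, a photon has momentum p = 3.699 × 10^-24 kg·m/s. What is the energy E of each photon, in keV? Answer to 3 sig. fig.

6.92 keV

Take c = 2.99792458 × 10^8 m/s, 1 eV = 1.602176634 × 10^-19 J.
Apply E = pc: E = 1.109 × 10^-15 J.
Converting to keV: E = 6.921 keV ≈ 6.92 keV.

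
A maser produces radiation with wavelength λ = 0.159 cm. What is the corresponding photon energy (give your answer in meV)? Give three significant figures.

Convert to SI: λ = 0.159 cm = 0.00159 m.
Apply E = hc/λ: E = 1.249·10^-22 J.
Converting to meV: E = 0.7798 meV ≈ 0.780 meV.

0.780 meV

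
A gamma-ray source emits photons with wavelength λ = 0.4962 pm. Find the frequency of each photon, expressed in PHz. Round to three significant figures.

6.04 × 10^5 PHz

Use c = 2.99792458 × 10^8 m/s.
In SI units: λ = 0.4962 pm = 4.962 × 10^-13 m.
The photon relation is f = c/λ, giving f = 6.042 × 10^20 Hz.
Converting to PHz: f = 604200 PHz ≈ 6.04 × 10^5 PHz.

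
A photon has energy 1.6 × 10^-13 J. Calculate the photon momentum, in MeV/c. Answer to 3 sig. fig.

Since p = E/c for a photon, p = 5.337 × 10^-22 kg·m/s.
Converting to MeV/c: p = 0.9986 MeV/c ≈ 0.999 MeV/c.

0.999 MeV/c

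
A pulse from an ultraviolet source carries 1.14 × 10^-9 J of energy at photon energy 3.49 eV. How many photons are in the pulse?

2.04 × 10^9 photons

Per-photon energy: E = 5.592 × 10^-19 J (from energy = 3.49 eV).
N = E_total / E_photon = 1.14 × 10^-9 J / 5.592 × 10^-19 J = 2.04 × 10^9.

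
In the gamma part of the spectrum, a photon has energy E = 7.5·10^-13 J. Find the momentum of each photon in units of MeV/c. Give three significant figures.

4.68 MeV/c

The photon relation is p = E/c, giving p = 2.502·10^-21 kg·m/s.
Converting to MeV/c: p = 4.681 MeV/c ≈ 4.68 MeV/c.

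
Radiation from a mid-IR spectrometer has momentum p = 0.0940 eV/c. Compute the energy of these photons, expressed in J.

In SI units: p = 0.0940 eV/c = 5.0236 × 10^-29 kg·m/s.
For a photon E = pc, so E = 1.506 × 10^-20 J.
So E ≈ 1.51 × 10^-20 J.

1.51 × 10^-20 J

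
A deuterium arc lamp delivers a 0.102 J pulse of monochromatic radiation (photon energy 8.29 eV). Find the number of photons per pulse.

Per-photon energy: E = 1.328 × 10^-18 J (from energy = 8.29 eV).
N = E_total / E_photon = 0.102 J / 1.328 × 10^-18 J = 7.68 × 10^16.

7.68 × 10^16 photons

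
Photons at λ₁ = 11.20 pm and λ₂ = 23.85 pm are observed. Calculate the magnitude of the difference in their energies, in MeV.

0.0587 MeV

Using E = hc/λ: E₁ = 1.7736 × 10^-14 J, E₂ = 8.3289 × 10^-15 J.
|ΔE| = |1.7736 × 10^-14 − 8.3289 × 10^-15| = 9.41 × 10^-15 J = 0.0587 MeV.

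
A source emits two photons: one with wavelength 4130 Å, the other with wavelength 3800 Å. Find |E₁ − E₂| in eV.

0.261 eV

Using E = hc/λ: E₁ = 4.810 × 10^-19 J, E₂ = 5.227 × 10^-19 J.
|ΔE| = |4.810 × 10^-19 − 5.227 × 10^-19| = 4.18 × 10^-20 J = 0.261 eV.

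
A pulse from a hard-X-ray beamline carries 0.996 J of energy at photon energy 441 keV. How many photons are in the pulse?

1.41 × 10^13 photons

Per-photon energy: E = 7.066 × 10^-14 J (from energy = 441 keV).
N = E_total / E_photon = 0.996 J / 7.066 × 10^-14 J = 1.41 × 10^13.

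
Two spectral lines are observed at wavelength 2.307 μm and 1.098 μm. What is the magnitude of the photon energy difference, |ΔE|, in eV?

Using E = hc/λ: E₁ = 8.6105 × 10^-20 J, E₂ = 1.8091 × 10^-19 J.
|ΔE| = |8.6105 × 10^-20 − 1.8091 × 10^-19| = 9.48 × 10^-20 J = 0.592 eV.

0.592 eV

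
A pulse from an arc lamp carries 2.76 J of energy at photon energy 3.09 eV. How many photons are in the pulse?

Per-photon energy: E = 4.951e-19 J (from energy = 3.09 eV).
N = E_total / E_photon = 2.76 J / 4.951e-19 J = 5.57e18.

5.57e18 photons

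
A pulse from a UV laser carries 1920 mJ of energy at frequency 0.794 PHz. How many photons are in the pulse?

Per-photon energy: E = 5.261 × 10^-19 J (from frequency = 0.794 PHz).
N = E_total / E_photon = 1.92 J / 5.261 × 10^-19 J = 3.65 × 10^18.

3.65 × 10^18 photons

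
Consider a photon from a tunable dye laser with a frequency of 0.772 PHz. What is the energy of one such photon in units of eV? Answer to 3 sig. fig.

3.19 eV

(h = 6.62607015 × 10^-34 J·s, 1 eV = 1.602176634 × 10^-19 J.)
In SI units: f = 0.772 PHz = 7.72 × 10^14 Hz.
Since E = hf for a photon, E = 5.115 × 10^-19 J.
Converting to eV: E = 3.193 eV ≈ 3.19 eV.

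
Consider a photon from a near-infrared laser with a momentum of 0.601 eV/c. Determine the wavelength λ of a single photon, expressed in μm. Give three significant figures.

First convert: p = 0.601 eV/c = 3.2119e-28 kg·m/s.
Apply λ = h/p: λ = 2.063e-6 m.
Converting to μm: λ = 2.063 μm ≈ 2.06 μm.

2.06 μm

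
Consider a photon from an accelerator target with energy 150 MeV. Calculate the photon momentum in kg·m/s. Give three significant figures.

First convert: E = 150 MeV = 2.4033e-11 J.
For a photon p = E/c, so p = 8.016e-20 kg·m/s.
So p ≈ 8.02e-20 kg·m/s.

8.02e-20 kg·m/s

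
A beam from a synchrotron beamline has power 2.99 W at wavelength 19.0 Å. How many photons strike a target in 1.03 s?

Total energy: E_total = P·t = 2.99 × 1.03 = 3.080 J.
Per-photon energy: E = 1.045e-16 J.
N = E_total / E_photon = 2.95e16.

2.95e16 photons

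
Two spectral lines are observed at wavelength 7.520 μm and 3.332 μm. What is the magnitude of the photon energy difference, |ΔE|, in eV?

Using E = hc/λ: E₁ = 2.6416e-20 J, E₂ = 5.9617e-20 J.
|ΔE| = |2.6416e-20 − 5.9617e-20| = 3.32e-20 J = 0.207 eV.

0.207 eV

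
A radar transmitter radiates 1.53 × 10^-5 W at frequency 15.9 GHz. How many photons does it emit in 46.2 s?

6.71 × 10^19 photons

Total energy: E_total = P·t = 1.53 × 10^-5 × 46.2 = 7.069 × 10^-4 J.
Per-photon energy: E = 1.054 × 10^-23 J.
N = E_total / E_photon = 6.71 × 10^19.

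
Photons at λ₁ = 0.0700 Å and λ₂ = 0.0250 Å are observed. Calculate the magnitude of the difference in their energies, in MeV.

Using E = hc/λ: E₁ = 2.838e-14 J, E₂ = 7.946e-14 J.
|ΔE| = |2.838e-14 − 7.946e-14| = 5.11e-14 J = 0.319 MeV.

0.319 MeV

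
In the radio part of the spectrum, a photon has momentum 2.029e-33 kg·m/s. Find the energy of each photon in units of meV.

3.80e-3 meV

Since E = pc for a photon, E = 6.083e-25 J.
Converting to meV: E = 0.003797 meV ≈ 3.80e-3 meV.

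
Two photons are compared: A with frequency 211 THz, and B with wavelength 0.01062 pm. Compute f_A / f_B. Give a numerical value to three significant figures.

f_A = 2.110e14 Hz (from frequency = 211 THz, via f given directly).
f_B = 2.823e22 Hz (from wavelength = 0.01062 pm, via f = c/λ).
Ratio = 2.110e14 / 2.823e22 = 7.47e-9.

7.47e-9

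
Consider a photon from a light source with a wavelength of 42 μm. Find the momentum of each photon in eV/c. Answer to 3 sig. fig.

0.0295 eV/c

(h = 6.62607015e-34 J·s, c = 2.99792458e8 m/s, 1 eV = 1.602176634e-19 J.)
First convert: λ = 42 μm = 4.2e-5 m.
Apply p = h/λ: p = 1.578e-29 kg·m/s.
Converting to eV/c: p = 0.02952 eV/c ≈ 0.0295 eV/c.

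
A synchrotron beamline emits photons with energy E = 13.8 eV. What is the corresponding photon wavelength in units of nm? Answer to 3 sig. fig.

Take h = 6.62607015 × 10^-34 J·s, c = 2.99792458 × 10^8 m/s, 1 eV = 1.602176634 × 10^-19 J.
In SI units: E = 13.8 eV = 2.2110 × 10^-18 J.
For a photon λ = hc/E, so λ = 8.984 × 10^-8 m.
Converting to nm: λ = 89.84 nm ≈ 89.8 nm.

89.8 nm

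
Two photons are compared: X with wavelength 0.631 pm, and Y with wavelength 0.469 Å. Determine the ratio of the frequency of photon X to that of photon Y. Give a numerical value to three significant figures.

74.3

f_X = 4.751e20 Hz (from wavelength = 0.631 pm, via f = c/λ).
f_Y = 6.392e18 Hz (from wavelength = 0.469 Å, via f = c/λ).
Ratio = 4.751e20 / 6.392e18 = 74.3.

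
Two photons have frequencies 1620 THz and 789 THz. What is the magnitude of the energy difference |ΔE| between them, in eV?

Using E = hf: E₁ = 1.073 × 10^-18 J, E₂ = 5.228 × 10^-19 J.
|ΔE| = |1.073 × 10^-18 − 5.228 × 10^-19| = 5.51 × 10^-19 J = 3.44 eV.

3.44 eV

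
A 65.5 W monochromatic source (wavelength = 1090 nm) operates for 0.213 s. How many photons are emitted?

Total energy: E_total = P·t = 65.5 × 0.213 = 13.95 J.
Per-photon energy: E = 1.822 × 10^-19 J.
N = E_total / E_photon = 7.66 × 10^19.

7.66 × 10^19 photons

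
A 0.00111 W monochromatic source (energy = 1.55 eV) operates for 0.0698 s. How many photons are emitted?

Total energy: E_total = P·t = 0.00111 × 0.0698 = 7.748 × 10^-5 J.
Per-photon energy: E = 2.483 × 10^-19 J.
N = E_total / E_photon = 3.12 × 10^14.

3.12 × 10^14 photons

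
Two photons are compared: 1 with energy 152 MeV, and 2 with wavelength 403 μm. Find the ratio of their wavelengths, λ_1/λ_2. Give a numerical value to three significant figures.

λ_1 = 8.157e-15 m (from energy = 152 MeV, via λ = hc/E).
λ_2 = 4.030e-4 m (from wavelength = 403 μm, via λ given directly).
Ratio = 8.157e-15 / 4.030e-4 = 2.02e-11.

2.02e-11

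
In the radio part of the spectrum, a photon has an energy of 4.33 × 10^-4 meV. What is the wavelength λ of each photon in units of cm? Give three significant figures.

First convert: E = 4.33 × 10^-4 meV = 6.9374 × 10^-26 J.
For a photon λ = hc/E, so λ = 2.863 m.
Converting to cm: λ = 286.3 cm ≈ 286 cm.

286 cm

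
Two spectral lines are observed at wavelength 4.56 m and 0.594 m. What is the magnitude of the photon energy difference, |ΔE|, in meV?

Using E = hc/λ: E₁ = 4.356e-26 J, E₂ = 3.344e-25 J.
|ΔE| = |4.356e-26 − 3.344e-25| = 2.91e-25 J = 1.82e-3 meV.

1.82e-3 meV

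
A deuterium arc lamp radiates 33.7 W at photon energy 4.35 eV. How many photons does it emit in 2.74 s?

Total energy: E_total = P·t = 33.7 × 2.74 = 92.34 J.
Per-photon energy: E = 6.969 × 10^-19 J.
N = E_total / E_photon = 1.32 × 10^20.

1.32 × 10^20 photons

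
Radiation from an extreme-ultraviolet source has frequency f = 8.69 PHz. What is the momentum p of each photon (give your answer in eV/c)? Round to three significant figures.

Use h = 6.62607015·10^-34 J·s, c = 2.99792458·10^8 m/s, 1 eV = 1.602176634·10^-19 J.
Convert to SI: f = 8.69 PHz = 8.69·10^15 Hz.
Apply p = hf/c: p = 1.921·10^-26 kg·m/s.
Converting to eV/c: p = 35.94 eV/c ≈ 35.9 eV/c.

35.9 eV/c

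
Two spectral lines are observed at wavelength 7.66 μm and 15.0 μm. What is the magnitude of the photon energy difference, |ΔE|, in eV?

Using E = hc/λ: E₁ = 2.593e-20 J, E₂ = 1.324e-20 J.
|ΔE| = |2.593e-20 − 1.324e-20| = 1.27e-20 J = 0.0792 eV.

0.0792 eV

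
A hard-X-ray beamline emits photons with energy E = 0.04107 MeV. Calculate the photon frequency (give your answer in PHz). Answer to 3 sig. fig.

(h = 6.62607015e-34 J·s, 1 eV = 1.602176634e-19 J.)
In SI units: E = 0.04107 MeV = 6.5801e-15 J.
Since f = E/h for a photon, f = 9.931e18 Hz.
Converting to PHz: f = 9931 PHz ≈ 9930 PHz.

9930 PHz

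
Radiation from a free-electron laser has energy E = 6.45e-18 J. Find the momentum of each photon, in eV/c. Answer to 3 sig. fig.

40.3 eV/c

Since p = E/c for a photon, p = 2.151e-26 kg·m/s.
Converting to eV/c: p = 40.26 eV/c ≈ 40.3 eV/c.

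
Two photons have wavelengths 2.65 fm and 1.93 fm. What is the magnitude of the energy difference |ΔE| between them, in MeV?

Using E = hc/λ: E₁ = 7.496 × 10^-11 J, E₂ = 1.029 × 10^-10 J.
|ΔE| = |7.496 × 10^-11 − 1.029 × 10^-10| = 2.80 × 10^-11 J = 175 MeV.

175 MeV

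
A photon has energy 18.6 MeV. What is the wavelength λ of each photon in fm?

In SI units: E = 18.6 MeV = 2.9800e-12 J.
The photon relation is λ = hc/E, giving λ = 6.666e-14 m.
Converting to fm: λ = 66.66 fm ≈ 66.7 fm.

66.7 fm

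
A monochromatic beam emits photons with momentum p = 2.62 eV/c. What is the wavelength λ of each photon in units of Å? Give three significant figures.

Use h = 6.62607015e-34 J·s, c = 2.99792458e8 m/s, 1 eV = 1.602176634e-19 J.
First convert: p = 2.62 eV/c = 1.4002e-27 kg·m/s.
For a photon λ = h/p, so λ = 4.732e-7 m.
Converting to Å: λ = 4732 Å ≈ 4730 Å.

4730 Å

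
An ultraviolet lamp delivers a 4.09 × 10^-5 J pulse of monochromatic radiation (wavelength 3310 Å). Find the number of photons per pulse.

6.82 × 10^13 photons

Per-photon energy: E = 6.001 × 10^-19 J (from wavelength = 3310 Å).
N = E_total / E_photon = 4.09 × 10^-5 J / 6.001 × 10^-19 J = 6.82 × 10^13.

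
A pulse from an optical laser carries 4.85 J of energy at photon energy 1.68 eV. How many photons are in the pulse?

Per-photon energy: E = 2.692·10^-19 J (from energy = 1.68 eV).
N = E_total / E_photon = 4.85 J / 2.692·10^-19 J = 1.80·10^19.

1.80·10^19 photons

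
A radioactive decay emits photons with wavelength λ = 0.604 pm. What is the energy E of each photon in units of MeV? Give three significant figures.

2.05 MeV

First convert: λ = 0.604 pm = 6.04e-13 m.
Since E = hc/λ for a photon, E = 3.289e-13 J.
Converting to MeV: E = 2.053 MeV ≈ 2.05 MeV.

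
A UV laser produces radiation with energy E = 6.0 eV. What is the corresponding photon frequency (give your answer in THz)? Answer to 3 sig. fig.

First convert: E = 6.0 eV = 9.6131 × 10^-19 J.
For a photon f = E/h, so f = 1.451 × 10^15 Hz.
Converting to THz: f = 1451 THz ≈ 1450 THz.

1450 THz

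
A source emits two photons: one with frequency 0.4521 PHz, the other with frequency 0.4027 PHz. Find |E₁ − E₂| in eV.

Using E = hf: E₁ = 2.9956 × 10^-19 J, E₂ = 2.6683 × 10^-19 J.
|ΔE| = |2.9956 × 10^-19 − 2.6683 × 10^-19| = 3.27 × 10^-20 J = 0.204 eV.

0.204 eV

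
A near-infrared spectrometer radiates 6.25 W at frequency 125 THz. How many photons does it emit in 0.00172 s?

1.30e17 photons

Total energy: E_total = P·t = 6.25 × 0.00172 = 0.01075 J.
Per-photon energy: E = 8.283e-20 J.
N = E_total / E_photon = 1.30e17.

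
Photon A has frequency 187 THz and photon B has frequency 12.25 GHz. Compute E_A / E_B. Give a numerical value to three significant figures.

E_A = 1.239 × 10^-19 J (from frequency = 187 THz, via E = hf).
E_B = 8.117 × 10^-24 J (from frequency = 12.25 GHz, via E = hf).
Ratio = 1.239 × 10^-19 / 8.117 × 10^-24 = 1.53 × 10^4.

1.53 × 10^4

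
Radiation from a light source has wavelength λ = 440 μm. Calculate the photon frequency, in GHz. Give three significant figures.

681 GHz

Use c = 2.99792458e8 m/s.
First convert: λ = 440 μm = 4.4e-4 m.
The photon relation is f = c/λ, giving f = 6.813e11 Hz.
Converting to GHz: f = 681.3 GHz ≈ 681 GHz.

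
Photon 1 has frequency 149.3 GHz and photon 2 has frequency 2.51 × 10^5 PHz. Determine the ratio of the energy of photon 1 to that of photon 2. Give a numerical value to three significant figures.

E_1 = 9.893 × 10^-23 J (from frequency = 149.3 GHz, via E = hf).
E_2 = 1.663 × 10^-13 J (from frequency = 2.51 × 10^5 PHz, via E = hf).
Ratio = 9.893 × 10^-23 / 1.663 × 10^-13 = 5.95 × 10^-10.

5.95 × 10^-10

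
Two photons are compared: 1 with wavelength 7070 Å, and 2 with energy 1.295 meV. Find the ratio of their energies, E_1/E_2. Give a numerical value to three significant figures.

E_1 = 2.810e-19 J (from wavelength = 7070 Å, via E = hc/λ).
E_2 = 2.075e-22 J (from energy = 1.295 meV, via E given directly).
Ratio = 2.810e-19 / 2.075e-22 = 1350.

1350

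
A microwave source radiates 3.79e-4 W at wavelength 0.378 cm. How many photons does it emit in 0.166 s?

1.20e18 photons

Total energy: E_total = P·t = 3.79e-4 × 0.166 = 6.291e-5 J.
Per-photon energy: E = 5.255e-23 J.
N = E_total / E_photon = 1.20e18.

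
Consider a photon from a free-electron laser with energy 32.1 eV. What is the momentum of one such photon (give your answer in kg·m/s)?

1.72 × 10^-26 kg·m/s

First convert: E = 32.1 eV = 5.1430 × 10^-18 J.
For a photon p = E/c, so p = 1.716 × 10^-26 kg·m/s.
So p ≈ 1.72 × 10^-26 kg·m/s.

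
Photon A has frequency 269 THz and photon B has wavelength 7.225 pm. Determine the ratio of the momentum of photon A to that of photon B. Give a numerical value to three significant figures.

p_A = 5.945e-28 kg·m/s (from frequency = 269 THz, via p = hf/c).
p_B = 9.171e-23 kg·m/s (from wavelength = 7.225 pm, via p = h/λ).
Ratio = 5.945e-28 / 9.171e-23 = 6.48e-6.

6.48e-6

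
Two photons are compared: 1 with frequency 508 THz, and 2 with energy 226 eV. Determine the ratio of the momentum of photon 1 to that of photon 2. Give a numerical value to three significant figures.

9.30·10^-3

p_1 = 1.123·10^-27 kg·m/s (from frequency = 508 THz, via p = hf/c).
p_2 = 1.208·10^-25 kg·m/s (from energy = 226 eV, via p = E/c).
Ratio = 1.123·10^-27 / 1.208·10^-25 = 9.30·10^-3.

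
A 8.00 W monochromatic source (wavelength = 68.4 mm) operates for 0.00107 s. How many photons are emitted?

2.95e21 photons

Total energy: E_total = P·t = 8.00 × 0.00107 = 0.008560 J.
Per-photon energy: E = 2.904e-24 J.
N = E_total / E_photon = 2.95e21.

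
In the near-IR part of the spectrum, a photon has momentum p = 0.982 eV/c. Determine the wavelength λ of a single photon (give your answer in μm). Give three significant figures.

Use h = 6.62607015 × 10^-34 J·s, c = 2.99792458 × 10^8 m/s, 1 eV = 1.602176634 × 10^-19 J.
Convert to SI: p = 0.982 eV/c = 5.2481 × 10^-28 kg·m/s.
Apply λ = h/p: λ = 1.263 × 10^-6 m.
Converting to μm: λ = 1.263 μm ≈ 1.26 μm.

1.26 μm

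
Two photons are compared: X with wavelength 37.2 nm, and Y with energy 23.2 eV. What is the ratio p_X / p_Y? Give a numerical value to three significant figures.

p_X = 1.781e-26 kg·m/s (from wavelength = 37.2 nm, via p = h/λ).
p_Y = 1.240e-26 kg·m/s (from energy = 23.2 eV, via p = E/c).
Ratio = 1.781e-26 / 1.240e-26 = 1.44.

1.44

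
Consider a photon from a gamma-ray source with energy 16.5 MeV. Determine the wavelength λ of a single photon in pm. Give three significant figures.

Take h = 6.62607015e-34 J·s, c = 2.99792458e8 m/s, 1 eV = 1.602176634e-19 J.
First convert: E = 16.5 MeV = 2.6436e-12 J.
The photon relation is λ = hc/E, giving λ = 7.514e-14 m.
Converting to pm: λ = 0.07514 pm ≈ 0.0751 pm.

0.0751 pm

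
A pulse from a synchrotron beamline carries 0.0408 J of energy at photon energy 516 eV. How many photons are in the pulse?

Per-photon energy: E = 8.267 × 10^-17 J (from energy = 516 eV).
N = E_total / E_photon = 0.0408 J / 8.267 × 10^-17 J = 4.94 × 10^14.

4.94 × 10^14 photons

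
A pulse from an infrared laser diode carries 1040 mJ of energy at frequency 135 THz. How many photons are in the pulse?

Per-photon energy: E = 8.945 × 10^-20 J (from frequency = 135 THz).
N = E_total / E_photon = 1.04 J / 8.945 × 10^-20 J = 1.16 × 10^19.

1.16 × 10^19 photons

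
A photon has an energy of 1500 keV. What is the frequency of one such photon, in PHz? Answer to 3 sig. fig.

3.63e5 PHz

First convert: E = 1500 keV = 2.4033e-13 J.
The photon relation is f = E/h, giving f = 3.627e20 Hz.
Converting to PHz: f = 362700 PHz ≈ 3.63e5 PHz.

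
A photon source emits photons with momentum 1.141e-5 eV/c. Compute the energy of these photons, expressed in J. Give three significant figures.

1.83e-24 J

(c = 2.99792458e8 m/s, 1 eV = 1.602176634e-19 J.)
Convert to SI: p = 1.141e-5 eV/c = 6.0978e-33 kg·m/s.
The photon relation is E = pc, giving E = 1.828e-24 J.
So E ≈ 1.83e-24 J.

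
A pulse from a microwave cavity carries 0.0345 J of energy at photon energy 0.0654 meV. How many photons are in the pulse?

Per-photon energy: E = 1.048 × 10^-23 J (from energy = 0.0654 meV).
N = E_total / E_photon = 0.0345 J / 1.048 × 10^-23 J = 3.29 × 10^21.

3.29 × 10^21 photons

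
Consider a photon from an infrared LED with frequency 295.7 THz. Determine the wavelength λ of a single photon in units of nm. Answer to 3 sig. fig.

1010 nm

Convert to SI: f = 295.7 THz = 2.957 × 10^14 Hz.
The photon relation is λ = c/f, giving λ = 1.014 × 10^-6 m.
Converting to nm: λ = 1014 nm ≈ 1010 nm.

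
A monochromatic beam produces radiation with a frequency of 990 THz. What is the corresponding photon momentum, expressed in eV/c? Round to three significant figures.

Take h = 6.62607015e-34 J·s, c = 2.99792458e8 m/s, 1 eV = 1.602176634e-19 J.
Convert to SI: f = 990 THz = 9.9e14 Hz.
Since p = hf/c for a photon, p = 2.188e-27 kg·m/s.
Converting to eV/c: p = 4.094 eV/c ≈ 4.09 eV/c.

4.09 eV/c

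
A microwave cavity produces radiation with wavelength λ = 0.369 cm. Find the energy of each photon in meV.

0.336 meV

Take h = 6.62607015·10^-34 J·s, c = 2.99792458·10^8 m/s, 1 eV = 1.602176634·10^-19 J.
First convert: λ = 0.369 cm = 0.00369 m.
Apply E = hc/λ: E = 5.383·10^-23 J.
Converting to meV: E = 0.3360 meV ≈ 0.336 meV.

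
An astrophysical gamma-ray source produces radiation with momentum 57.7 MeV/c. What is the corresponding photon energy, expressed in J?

First convert: p = 57.7 MeV/c = 3.0837e-20 kg·m/s.
For a photon E = pc, so E = 9.245e-12 J.
So E ≈ 9.24e-12 J.

9.24e-12 J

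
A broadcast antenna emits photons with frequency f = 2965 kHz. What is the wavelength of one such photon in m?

In SI units: f = 2965 kHz = 2.965·10^6 Hz.
For a photon λ = c/f, so λ = 101.1 m.
So λ ≈ 101 m.

101 m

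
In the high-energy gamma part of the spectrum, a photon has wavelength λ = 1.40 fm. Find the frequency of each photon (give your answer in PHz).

2.14e8 PHz

First convert: λ = 1.40 fm = 1.40e-15 m.
Apply f = c/λ: f = 2.141e23 Hz.
Converting to PHz: f = 2.141e8 PHz ≈ 2.14e8 PHz.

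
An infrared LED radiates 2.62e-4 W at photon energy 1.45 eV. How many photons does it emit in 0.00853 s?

Total energy: E_total = P·t = 2.62e-4 × 0.00853 = 2.235e-6 J.
Per-photon energy: E = 2.323e-19 J.
N = E_total / E_photon = 9.62e12.

9.62e12 photons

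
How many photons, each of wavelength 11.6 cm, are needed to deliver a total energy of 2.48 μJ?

Per-photon energy: E = 1.712e-24 J (from wavelength = 11.6 cm).
N = E_total / E_photon = 2.48e-6 J / 1.712e-24 J = 1.45e18.

1.45e18 photons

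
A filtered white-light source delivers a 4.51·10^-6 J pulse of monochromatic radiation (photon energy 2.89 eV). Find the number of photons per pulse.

9.74·10^12 photons

Per-photon energy: E = 4.630·10^-19 J (from energy = 2.89 eV).
N = E_total / E_photon = 4.51·10^-6 J / 4.630·10^-19 J = 9.74·10^12.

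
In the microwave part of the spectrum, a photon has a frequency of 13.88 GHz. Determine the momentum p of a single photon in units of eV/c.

5.74e-5 eV/c

(h = 6.62607015e-34 J·s, c = 2.99792458e8 m/s, 1 eV = 1.602176634e-19 J.)
Convert to SI: f = 13.88 GHz = 1.388e10 Hz.
Since p = hf/c for a photon, p = 3.068e-32 kg·m/s.
Converting to eV/c: p = 5.740e-5 eV/c ≈ 5.74e-5 eV/c.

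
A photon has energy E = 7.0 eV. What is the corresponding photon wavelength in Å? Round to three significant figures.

Use h = 6.62607015e-34 J·s, c = 2.99792458e8 m/s, 1 eV = 1.602176634e-19 J.
Convert to SI: E = 7.0 eV = 1.1215e-18 J.
Since λ = hc/E for a photon, λ = 1.771e-7 m.
Converting to Å: λ = 1771 Å ≈ 1770 Å.

1770 Å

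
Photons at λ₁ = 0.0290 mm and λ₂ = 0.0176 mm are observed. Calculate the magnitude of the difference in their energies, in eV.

0.0277 eV

Using E = hc/λ: E₁ = 6.850e-21 J, E₂ = 1.129e-20 J.
|ΔE| = |6.850e-21 − 1.129e-20| = 4.44e-21 J = 0.0277 eV.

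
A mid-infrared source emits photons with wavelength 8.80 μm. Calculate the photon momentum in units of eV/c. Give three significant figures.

Convert to SI: λ = 8.80 μm = 8.80 × 10^-6 m.
Since p = h/λ for a photon, p = 7.530 × 10^-29 kg·m/s.
Converting to eV/c: p = 0.1409 eV/c ≈ 0.141 eV/c.

0.141 eV/c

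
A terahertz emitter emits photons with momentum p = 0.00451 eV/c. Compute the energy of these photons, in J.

Convert to SI: p = 0.00451 eV/c = 2.4103 × 10^-30 kg·m/s.
Apply E = pc: E = 7.226 × 10^-22 J.
So E ≈ 7.23 × 10^-22 J.

7.23 × 10^-22 J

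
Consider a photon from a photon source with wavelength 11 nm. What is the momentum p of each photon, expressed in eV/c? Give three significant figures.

113 eV/c

Take h = 6.62607015 × 10^-34 J·s, c = 2.99792458 × 10^8 m/s, 1 eV = 1.602176634 × 10^-19 J.
Convert to SI: λ = 11 nm = 1.1 × 10^-8 m.
For a photon p = h/λ, so p = 6.024 × 10^-26 kg·m/s.
Converting to eV/c: p = 112.7 eV/c ≈ 113 eV/c.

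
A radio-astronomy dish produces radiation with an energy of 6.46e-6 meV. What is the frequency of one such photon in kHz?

1560 kHz

Take h = 6.62607015e-34 J·s, 1 eV = 1.602176634e-19 J.
In SI units: E = 6.46e-6 meV = 1.0350e-27 J.
Apply f = E/h: f = 1.562e6 Hz.
Converting to kHz: f = 1562 kHz ≈ 1560 kHz.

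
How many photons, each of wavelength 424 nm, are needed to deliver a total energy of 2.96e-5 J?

Per-photon energy: E = 4.685e-19 J (from wavelength = 424 nm).
N = E_total / E_photon = 2.96e-5 J / 4.685e-19 J = 6.32e13.

6.32e13 photons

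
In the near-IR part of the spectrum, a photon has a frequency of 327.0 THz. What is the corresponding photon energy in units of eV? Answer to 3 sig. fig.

1.35 eV

First convert: f = 327.0 THz = 3.270 × 10^14 Hz.
Apply E = hf: E = 2.167 × 10^-19 J.
Converting to eV: E = 1.352 eV ≈ 1.35 eV.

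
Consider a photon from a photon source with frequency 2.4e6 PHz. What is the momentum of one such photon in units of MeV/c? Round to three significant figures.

9.93 MeV/c

Use h = 6.62607015e-34 J·s, c = 2.99792458e8 m/s, 1 eV = 1.602176634e-19 J.
In SI units: f = 2.4e6 PHz = 2.4e21 Hz.
The photon relation is p = hf/c, giving p = 5.305e-21 kg·m/s.
Converting to MeV/c: p = 9.926 MeV/c ≈ 9.93 MeV/c.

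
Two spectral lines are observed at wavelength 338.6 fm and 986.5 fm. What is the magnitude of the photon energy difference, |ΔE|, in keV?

2400 keV

Using E = hc/λ: E₁ = 5.8666e-13 J, E₂ = 2.0136e-13 J.
|ΔE| = |5.8666e-13 − 2.0136e-13| = 3.85e-13 J = 2400 keV.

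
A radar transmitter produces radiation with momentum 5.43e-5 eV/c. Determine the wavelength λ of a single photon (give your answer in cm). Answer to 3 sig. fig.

Convert to SI: p = 5.43e-5 eV/c = 2.9019e-32 kg·m/s.
Apply λ = h/p: λ = 0.02283 m.
Converting to cm: λ = 2.283 cm ≈ 2.28 cm.

2.28 cm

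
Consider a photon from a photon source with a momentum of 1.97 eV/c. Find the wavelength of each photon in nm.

629 nm

Take h = 6.62607015 × 10^-34 J·s, c = 2.99792458 × 10^8 m/s, 1 eV = 1.602176634 × 10^-19 J.
In SI units: p = 1.97 eV/c = 1.0528 × 10^-27 kg·m/s.
Since λ = h/p for a photon, λ = 6.294 × 10^-7 m.
Converting to nm: λ = 629.4 nm ≈ 629 nm.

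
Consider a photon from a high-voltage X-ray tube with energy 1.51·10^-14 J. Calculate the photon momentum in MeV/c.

0.0942 MeV/c

Apply p = E/c: p = 5.037·10^-23 kg·m/s.
Converting to MeV/c: p = 0.09425 MeV/c ≈ 0.0942 MeV/c.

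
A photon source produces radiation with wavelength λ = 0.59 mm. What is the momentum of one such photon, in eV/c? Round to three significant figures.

Take h = 6.62607015·10^-34 J·s, c = 2.99792458·10^8 m/s, 1 eV = 1.602176634·10^-19 J.
In SI units: λ = 0.59 mm = 5.9·10^-4 m.
The photon relation is p = h/λ, giving p = 1.123·10^-30 kg·m/s.
Converting to eV/c: p = 0.002101 eV/c ≈ 2.10·10^-3 eV/c.

2.10·10^-3 eV/c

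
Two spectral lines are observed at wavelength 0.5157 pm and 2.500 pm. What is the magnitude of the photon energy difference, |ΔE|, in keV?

Using E = hc/λ: E₁ = 3.8519·10^-13 J, E₂ = 7.9458·10^-14 J.
|ΔE| = |3.8519·10^-13 − 7.9458·10^-14| = 3.06·10^-13 J = 1910 keV.

1910 keV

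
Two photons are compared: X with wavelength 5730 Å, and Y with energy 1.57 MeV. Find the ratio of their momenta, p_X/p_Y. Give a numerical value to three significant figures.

p_X = 1.156e-27 kg·m/s (from wavelength = 5730 Å, via p = h/λ).
p_Y = 8.391e-22 kg·m/s (from energy = 1.57 MeV, via p = E/c).
Ratio = 1.156e-27 / 8.391e-22 = 1.38e-6.

1.38e-6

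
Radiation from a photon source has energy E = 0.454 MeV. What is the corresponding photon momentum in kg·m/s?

2.43e-22 kg·m/s

Take c = 2.99792458e8 m/s, 1 eV = 1.602176634e-19 J.
In SI units: E = 0.454 MeV = 7.2739e-14 J.
The photon relation is p = E/c, giving p = 2.426e-22 kg·m/s.
So p ≈ 2.43e-22 kg·m/s.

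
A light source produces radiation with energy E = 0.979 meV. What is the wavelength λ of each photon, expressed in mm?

1.27 mm

Convert to SI: E = 0.979 meV = 1.5685·10^-22 J.
Since λ = hc/E for a photon, λ = 0.001266 m.
Converting to mm: λ = 1.266 mm ≈ 1.27 mm.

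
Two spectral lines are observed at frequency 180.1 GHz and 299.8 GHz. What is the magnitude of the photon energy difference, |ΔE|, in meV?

0.495 meV

Using E = hf: E₁ = 1.1934 × 10^-22 J, E₂ = 1.9865 × 10^-22 J.
|ΔE| = |1.1934 × 10^-22 − 1.9865 × 10^-22| = 7.93 × 10^-23 J = 0.495 meV.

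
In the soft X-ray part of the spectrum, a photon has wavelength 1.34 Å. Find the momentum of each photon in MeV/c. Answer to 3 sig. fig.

9.25 × 10^-3 MeV/c

Take h = 6.62607015 × 10^-34 J·s, c = 2.99792458 × 10^8 m/s, 1 eV = 1.602176634 × 10^-19 J.
First convert: λ = 1.34 Å = 1.34 × 10^-10 m.
Apply p = h/λ: p = 4.945 × 10^-24 kg·m/s.
Converting to MeV/c: p = 0.009253 MeV/c ≈ 9.25 × 10^-3 MeV/c.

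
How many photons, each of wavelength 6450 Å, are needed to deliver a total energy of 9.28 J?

3.01 × 10^19 photons

Per-photon energy: E = 3.080 × 10^-19 J (from wavelength = 6450 Å).
N = E_total / E_photon = 9.28 J / 3.080 × 10^-19 J = 3.01 × 10^19.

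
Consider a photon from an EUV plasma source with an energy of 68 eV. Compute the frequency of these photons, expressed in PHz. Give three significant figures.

16.4 PHz

Take h = 6.62607015·10^-34 J·s, 1 eV = 1.602176634·10^-19 J.
First convert: E = 68 eV = 1.0895·10^-17 J.
For a photon f = E/h, so f = 1.644·10^16 Hz.
Converting to PHz: f = 16.44 PHz ≈ 16.4 PHz.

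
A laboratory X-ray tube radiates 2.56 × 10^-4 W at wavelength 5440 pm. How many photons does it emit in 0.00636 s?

Total energy: E_total = P·t = 2.56 × 10^-4 × 0.00636 = 1.628 × 10^-6 J.
Per-photon energy: E = 3.652 × 10^-17 J.
N = E_total / E_photon = 4.46 × 10^10.

4.46 × 10^10 photons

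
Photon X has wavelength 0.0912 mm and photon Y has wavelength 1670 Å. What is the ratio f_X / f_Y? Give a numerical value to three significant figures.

1.83e-3

f_X = 3.287e12 Hz (from wavelength = 0.0912 mm, via f = c/λ).
f_Y = 1.795e15 Hz (from wavelength = 1670 Å, via f = c/λ).
Ratio = 3.287e12 / 1.795e15 = 1.83e-3.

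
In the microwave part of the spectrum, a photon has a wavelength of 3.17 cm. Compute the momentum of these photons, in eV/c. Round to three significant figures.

3.91e-5 eV/c

Convert to SI: λ = 3.17 cm = 0.0317 m.
For a photon p = h/λ, so p = 2.090e-32 kg·m/s.
Converting to eV/c: p = 3.911e-5 eV/c ≈ 3.91e-5 eV/c.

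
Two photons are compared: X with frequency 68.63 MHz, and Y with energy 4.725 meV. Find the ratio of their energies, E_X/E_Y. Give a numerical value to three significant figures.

E_X = 4.547 × 10^-26 J (from frequency = 68.63 MHz, via E = hf).
E_Y = 7.570 × 10^-22 J (from energy = 4.725 meV, via E given directly).
Ratio = 4.547 × 10^-26 / 7.570 × 10^-22 = 6.01 × 10^-5.

6.01 × 10^-5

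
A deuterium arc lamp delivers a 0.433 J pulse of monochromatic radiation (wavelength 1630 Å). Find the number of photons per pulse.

Per-photon energy: E = 1.219 × 10^-18 J (from wavelength = 1630 Å).
N = E_total / E_photon = 0.433 J / 1.219 × 10^-18 J = 3.55 × 10^17.

3.55 × 10^17 photons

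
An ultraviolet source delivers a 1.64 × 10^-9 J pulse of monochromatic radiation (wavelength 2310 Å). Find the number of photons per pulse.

1.91 × 10^9 photons

Per-photon energy: E = 8.599 × 10^-19 J (from wavelength = 2310 Å).
N = E_total / E_photon = 1.64 × 10^-9 J / 8.599 × 10^-19 J = 1.91 × 10^9.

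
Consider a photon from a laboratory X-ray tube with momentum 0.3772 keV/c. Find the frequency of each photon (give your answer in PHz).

First convert: p = 0.3772 keV/c = 2.0159e-25 kg·m/s.
The photon relation is f = pc/h, giving f = 9.121e16 Hz.
Converting to PHz: f = 91.21 PHz ≈ 91.2 PHz.

91.2 PHz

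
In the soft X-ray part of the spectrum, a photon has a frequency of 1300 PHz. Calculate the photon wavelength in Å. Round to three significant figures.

2.31 Å

Convert to SI: f = 1300 PHz = 1.3 × 10^18 Hz.
Apply λ = c/f: λ = 2.306 × 10^-10 m.
Converting to Å: λ = 2.306 Å ≈ 2.31 Å.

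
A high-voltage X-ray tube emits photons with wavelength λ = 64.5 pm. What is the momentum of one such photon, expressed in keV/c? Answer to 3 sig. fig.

19.2 keV/c

First convert: λ = 64.5 pm = 6.45 × 10^-11 m.
For a photon p = h/λ, so p = 1.027 × 10^-23 kg·m/s.
Converting to keV/c: p = 19.22 keV/c ≈ 19.2 keV/c.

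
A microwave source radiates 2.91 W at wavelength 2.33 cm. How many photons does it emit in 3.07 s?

Total energy: E_total = P·t = 2.91 × 3.07 = 8.934 J.
Per-photon energy: E = 8.526 × 10^-24 J.
N = E_total / E_photon = 1.05 × 10^24.

1.05 × 10^24 photons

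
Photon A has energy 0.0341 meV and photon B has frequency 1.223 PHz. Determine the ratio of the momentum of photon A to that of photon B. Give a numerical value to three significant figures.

6.74e-6

p_A = 1.822e-32 kg·m/s (from energy = 0.0341 meV, via p = E/c).
p_B = 2.703e-27 kg·m/s (from frequency = 1.223 PHz, via p = hf/c).
Ratio = 1.822e-32 / 2.703e-27 = 6.74e-6.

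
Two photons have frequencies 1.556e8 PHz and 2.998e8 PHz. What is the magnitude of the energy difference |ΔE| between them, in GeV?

Using E = hf: E₁ = 1.0310e-10 J, E₂ = 1.9865e-10 J.
|ΔE| = |1.0310e-10 − 1.9865e-10| = 9.55e-11 J = 0.596 GeV.

0.596 GeV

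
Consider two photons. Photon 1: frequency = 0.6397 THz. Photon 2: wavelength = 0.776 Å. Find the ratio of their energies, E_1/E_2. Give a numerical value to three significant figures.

1.66·10^-7

E_1 = 4.239·10^-22 J (from frequency = 0.6397 THz, via E = hf).
E_2 = 2.560·10^-15 J (from wavelength = 0.776 Å, via E = hc/λ).
Ratio = 4.239·10^-22 / 2.560·10^-15 = 1.66·10^-7.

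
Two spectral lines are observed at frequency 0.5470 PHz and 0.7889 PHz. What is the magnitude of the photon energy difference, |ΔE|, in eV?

Using E = hf: E₁ = 3.6245e-19 J, E₂ = 5.2273e-19 J.
|ΔE| = |3.6245e-19 − 5.2273e-19| = 1.60e-19 J = 1.00 eV.

1.00 eV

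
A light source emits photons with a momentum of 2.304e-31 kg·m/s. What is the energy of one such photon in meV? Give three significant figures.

0.431 meV

Since E = pc for a photon, E = 6.907e-23 J.
Converting to meV: E = 0.4311 meV ≈ 0.431 meV.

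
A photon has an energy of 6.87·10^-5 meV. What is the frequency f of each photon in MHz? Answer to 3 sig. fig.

In SI units: E = 6.87·10^-5 meV = 1.1007·10^-26 J.
Since f = E/h for a photon, f = 1.661·10^7 Hz.
Converting to MHz: f = 16.61 MHz ≈ 16.6 MHz.

16.6 MHz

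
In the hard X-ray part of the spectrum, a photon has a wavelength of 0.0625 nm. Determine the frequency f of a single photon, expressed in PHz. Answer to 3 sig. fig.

4800 PHz

First convert: λ = 0.0625 nm = 6.25e-11 m.
Since f = c/λ for a photon, f = 4.797e18 Hz.
Converting to PHz: f = 4797 PHz ≈ 4800 PHz.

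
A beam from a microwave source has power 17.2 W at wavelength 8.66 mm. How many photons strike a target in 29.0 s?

Total energy: E_total = P·t = 17.2 × 29.0 = 498.8 J.
Per-photon energy: E = 2.294·10^-23 J.
N = E_total / E_photon = 2.17·10^25.

2.17·10^25 photons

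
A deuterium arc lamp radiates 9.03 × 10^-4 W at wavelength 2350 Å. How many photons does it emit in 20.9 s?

2.23 × 10^16 photons

Total energy: E_total = P·t = 9.03 × 10^-4 × 20.9 = 0.01887 J.
Per-photon energy: E = 8.453 × 10^-19 J.
N = E_total / E_photon = 2.23 × 10^16.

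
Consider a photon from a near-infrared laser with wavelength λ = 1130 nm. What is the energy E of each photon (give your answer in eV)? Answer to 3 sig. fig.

Take h = 6.62607015e-34 J·s, c = 2.99792458e8 m/s, 1 eV = 1.602176634e-19 J.
Convert to SI: λ = 1130 nm = 1.13e-6 m.
Since E = hc/λ for a photon, E = 1.758e-19 J.
Converting to eV: E = 1.097 eV ≈ 1.10 eV.

1.10 eV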